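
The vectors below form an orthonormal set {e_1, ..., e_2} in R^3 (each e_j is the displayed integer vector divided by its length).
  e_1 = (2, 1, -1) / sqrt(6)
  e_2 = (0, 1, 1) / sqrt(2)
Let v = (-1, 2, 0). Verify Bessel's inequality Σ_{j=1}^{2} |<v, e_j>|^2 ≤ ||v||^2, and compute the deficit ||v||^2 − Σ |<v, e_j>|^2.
Σ |<v, e_j>|^2 = 2; ||v||^2 = 5; deficit = 3

Write each e_j = u_j / sqrt(<u_j, u_j>) where u_j is the displayed integer vector. Then <v, e_j> = <v, u_j> / sqrt(<u_j, u_j>), so |<v, e_j>|^2 = <v, u_j>^2 / <u_j, u_j>.
Coefficients: <v, e_1> = 0/sqrt(6), <v, e_2> = 2/sqrt(2).
Square and sum: Σ |<v, e_j>|^2 = 2.
Compute ||v||^2 = v·v = 5.
Deficit = 5 − 2 = 3 ≥ 0, confirming Bessel's inequality. (The deficit equals ||v − Σ <v,e_j> e_j||^2, the squared distance from v to span{e_j}.)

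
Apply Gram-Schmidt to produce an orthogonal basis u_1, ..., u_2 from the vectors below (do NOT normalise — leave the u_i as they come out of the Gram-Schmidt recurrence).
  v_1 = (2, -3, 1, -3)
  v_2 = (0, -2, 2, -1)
Orthogonal basis:
  u_1 = (2, -3, 1, -3)
  u_2 = (-22/23, -13/23, 35/23, 10/23)

Apply the Gram-Schmidt recurrence
  u_1 = v_1
  u_i = v_i − Σ_{j<i} ((v_i · u_j) / (u_j · u_j)) · u_j.

Step by step this gives:
  u_1 = (2, -3, 1, -3)
  u_2 = (-22/23, -13/23, 35/23, 10/23)

Orthogonality check:
  u_2 · u_1 = 0 (should be 0)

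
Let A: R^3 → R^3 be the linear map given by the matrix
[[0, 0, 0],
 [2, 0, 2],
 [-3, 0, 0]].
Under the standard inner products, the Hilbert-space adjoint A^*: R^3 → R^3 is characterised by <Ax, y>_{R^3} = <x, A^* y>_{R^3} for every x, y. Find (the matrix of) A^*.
A^* = A^T =
[[0, 2, -3],
 [0, 0, 0],
 [0, 2, 0]]

For real matrices with standard dot products, the defining identity <Ax, y> = <x, A^* y> gives (Ax)^T y = x^T (A^*) y, i.e. x^T A^T y = x^T (A^*) y. Since this holds for all x, y, we must have A^* = A^T. Therefore
A^* =
[[0, 2, -3],
 [0, 0, 0],
 [0, 2, 0]].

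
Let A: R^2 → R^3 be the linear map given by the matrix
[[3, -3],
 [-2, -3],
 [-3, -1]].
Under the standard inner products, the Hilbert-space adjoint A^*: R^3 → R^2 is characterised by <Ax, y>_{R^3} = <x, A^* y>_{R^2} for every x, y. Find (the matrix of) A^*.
A^* = A^T =
[[3, -2, -3],
 [-3, -3, -1]]

For real matrices with standard dot products, the defining identity <Ax, y> = <x, A^* y> gives (Ax)^T y = x^T (A^*) y, i.e. x^T A^T y = x^T (A^*) y. Since this holds for all x, y, we must have A^* = A^T. Therefore
A^* =
[[3, -2, -3],
 [-3, -3, -1]].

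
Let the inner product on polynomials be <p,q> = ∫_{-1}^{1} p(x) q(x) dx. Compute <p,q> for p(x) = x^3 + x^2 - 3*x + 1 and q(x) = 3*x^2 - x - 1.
<p,q> = 32/15

Expand the product: p(x)·q(x) = 3*x^5 + 2*x^4 - 11*x^3 + 5*x^2 + 2*x - 1.
∫_{-1}^{1} of each monomial x^k gives [2/(k+1) if k even, 0 if k odd]. Integrating term-by-term (or equivalently evaluating the antiderivative F(x) = x^6/2 + 2*x^5/5 - 11*x^4/4 + 5*x^3/3 + x^2 - x at the endpoints):
  F(1) − F(−1) = -11/60 − (-139/60) = 32/15.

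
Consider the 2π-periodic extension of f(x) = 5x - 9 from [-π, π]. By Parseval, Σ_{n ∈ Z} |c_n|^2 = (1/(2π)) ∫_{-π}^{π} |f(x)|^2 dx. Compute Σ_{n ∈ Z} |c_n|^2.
Σ |c_n|^2 = 25π^2/3 + 81

Expand and integrate term by term over [-π, π]:
  ∫ (5x)^2 dx = 25·(2π^3/3); ∫ 2·5·(-9)·x dx = 0 (odd integrand); ∫ (-9)^2 dx = 81·2π.
So (1/(2π)) ∫_{-π}^{π} (5x - 9)^2 dx = 25π^2/3 + 81 = 25π^2/3 + 81.
Parseval ⇒ Σ |c_n|^2 = 25π^2/3 + 81.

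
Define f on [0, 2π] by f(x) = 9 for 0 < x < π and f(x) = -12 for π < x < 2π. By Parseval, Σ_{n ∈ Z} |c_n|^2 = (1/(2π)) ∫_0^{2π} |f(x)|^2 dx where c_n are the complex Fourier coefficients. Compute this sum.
Σ |c_n|^2 = 225/2

Parseval equates the L^2 energy of f (normalised by 1/(2π)) with the ℓ^2 sum of its Fourier coefficients: (1/(2π)) ∫_0^{2π} |f|^2 = Σ |c_n|^2.
Compute the left side: (1/(2π)) [∫_0^π 9^2 dx + ∫_π^{2π} (-12)^2 dx] = (1/(2π)) · (81π + 144π) = (81 + 144)/2 = 225/2.
So Σ_{n ∈ Z} |c_n|^2 = 225/2.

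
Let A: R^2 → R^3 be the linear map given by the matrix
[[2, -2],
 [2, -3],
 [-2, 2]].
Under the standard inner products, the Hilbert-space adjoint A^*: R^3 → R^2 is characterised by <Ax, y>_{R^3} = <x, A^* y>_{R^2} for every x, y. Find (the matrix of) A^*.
A^* = A^T =
[[2, 2, -2],
 [-2, -3, 2]]

For real matrices with standard dot products, the defining identity <Ax, y> = <x, A^* y> gives (Ax)^T y = x^T (A^*) y, i.e. x^T A^T y = x^T (A^*) y. Since this holds for all x, y, we must have A^* = A^T. Therefore
A^* =
[[2, 2, -2],
 [-2, -3, 2]].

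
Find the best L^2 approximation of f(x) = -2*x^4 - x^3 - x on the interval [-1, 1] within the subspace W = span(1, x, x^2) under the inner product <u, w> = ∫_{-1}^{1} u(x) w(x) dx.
g(x) = -12*x^2/7 - 8*x/5 + 6/35

The best approximation g ∈ W is the orthogonal projection of f onto W. Writing g = a_0 + a_1 x + a_2 x^2, the coefficients solve the normal equations G · a = b where
  G_{ij} = <φ_i, φ_j> and b_i = <f, φ_i>, with φ_0 = 1, φ_1 = x, φ_2 = x^2.
G =
  [2, 0, 2/3]
  [0, 2/3, 0]
  [2/3, 0, 2/5],
b = (-4/5, -16/15, -4/7).
Solving gives a_0 = 6/35, a_1 = -8/5, a_2 = -12/7, so
  g(x) = -12*x^2/7 - 8*x/5 + 6/35.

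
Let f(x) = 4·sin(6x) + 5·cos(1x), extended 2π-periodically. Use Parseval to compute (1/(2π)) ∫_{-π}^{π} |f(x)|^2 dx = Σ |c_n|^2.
Σ |c_n|^2 = 41/2

Expand |f|^2 and use orthogonality of {sin(nx), cos(mx)} on [-π, π]:
  ∫_{-π}^{π} sin(nx)^2 dx = π, ∫ cos(mx)^2 dx = π, and cross terms integrate to 0.
So ∫_{-π}^{π} f(x)^2 dx = 4^2 · π + 5^2 · π = (16 + 25)π.
Divide by 2π: (16 + 25)/2 = 41/2.
By Parseval, this equals Σ |c_n|^2.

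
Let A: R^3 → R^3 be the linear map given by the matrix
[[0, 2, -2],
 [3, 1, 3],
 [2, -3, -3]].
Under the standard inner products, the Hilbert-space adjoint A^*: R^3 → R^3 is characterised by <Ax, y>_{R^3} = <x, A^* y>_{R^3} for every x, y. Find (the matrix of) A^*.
A^* = A^T =
[[0, 3, 2],
 [2, 1, -3],
 [-2, 3, -3]]

For real matrices with standard dot products, the defining identity <Ax, y> = <x, A^* y> gives (Ax)^T y = x^T (A^*) y, i.e. x^T A^T y = x^T (A^*) y. Since this holds for all x, y, we must have A^* = A^T. Therefore
A^* =
[[0, 3, 2],
 [2, 1, -3],
 [-2, 3, -3]].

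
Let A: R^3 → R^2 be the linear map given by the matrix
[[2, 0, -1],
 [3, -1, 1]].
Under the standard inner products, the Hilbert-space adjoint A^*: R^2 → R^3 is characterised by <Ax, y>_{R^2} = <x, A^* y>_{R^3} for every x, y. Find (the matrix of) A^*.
A^* = A^T =
[[2, 3],
 [0, -1],
 [-1, 1]]

For real matrices with standard dot products, the defining identity <Ax, y> = <x, A^* y> gives (Ax)^T y = x^T (A^*) y, i.e. x^T A^T y = x^T (A^*) y. Since this holds for all x, y, we must have A^* = A^T. Therefore
A^* =
[[2, 3],
 [0, -1],
 [-1, 1]].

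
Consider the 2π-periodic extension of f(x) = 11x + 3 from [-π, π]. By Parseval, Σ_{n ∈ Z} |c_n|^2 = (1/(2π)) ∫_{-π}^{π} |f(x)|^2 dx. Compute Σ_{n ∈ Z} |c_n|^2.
Σ |c_n|^2 = 121π^2/3 + 9

Expand and integrate term by term over [-π, π]:
  ∫ (11x)^2 dx = 121·(2π^3/3); ∫ 2·11·(3)·x dx = 0 (odd integrand); ∫ 3^2 dx = 9·2π.
So (1/(2π)) ∫_{-π}^{π} (11x + 3)^2 dx = 121π^2/3 + 9 = 121π^2/3 + 9.
Parseval ⇒ Σ |c_n|^2 = 121π^2/3 + 9.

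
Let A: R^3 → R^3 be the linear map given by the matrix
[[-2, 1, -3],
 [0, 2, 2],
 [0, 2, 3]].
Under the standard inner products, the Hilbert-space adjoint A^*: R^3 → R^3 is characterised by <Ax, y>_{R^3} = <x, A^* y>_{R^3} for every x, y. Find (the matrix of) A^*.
A^* = A^T =
[[-2, 0, 0],
 [1, 2, 2],
 [-3, 2, 3]]

For real matrices with standard dot products, the defining identity <Ax, y> = <x, A^* y> gives (Ax)^T y = x^T (A^*) y, i.e. x^T A^T y = x^T (A^*) y. Since this holds for all x, y, we must have A^* = A^T. Therefore
A^* =
[[-2, 0, 0],
 [1, 2, 2],
 [-3, 2, 3]].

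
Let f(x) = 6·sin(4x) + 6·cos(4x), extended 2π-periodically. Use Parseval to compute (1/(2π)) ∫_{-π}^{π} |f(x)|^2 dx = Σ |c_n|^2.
Σ |c_n|^2 = 36

Expand |f|^2 and use orthogonality of {sin(nx), cos(mx)} on [-π, π]:
  ∫_{-π}^{π} sin(nx)^2 dx = π, ∫ cos(mx)^2 dx = π, and cross terms integrate to 0.
So ∫_{-π}^{π} f(x)^2 dx = 6^2 · π + 6^2 · π = (36 + 36)π.
Divide by 2π: (36 + 36)/2 = 36.
By Parseval, this equals Σ |c_n|^2.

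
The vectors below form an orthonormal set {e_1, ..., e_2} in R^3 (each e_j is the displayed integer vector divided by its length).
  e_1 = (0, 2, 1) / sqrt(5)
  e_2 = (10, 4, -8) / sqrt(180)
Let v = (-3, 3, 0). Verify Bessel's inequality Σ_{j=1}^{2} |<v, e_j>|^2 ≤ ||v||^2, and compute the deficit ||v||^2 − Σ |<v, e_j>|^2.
Σ |<v, e_j>|^2 = 9; ||v||^2 = 18; deficit = 9

Write each e_j = u_j / sqrt(<u_j, u_j>) where u_j is the displayed integer vector. Then <v, e_j> = <v, u_j> / sqrt(<u_j, u_j>), so |<v, e_j>|^2 = <v, u_j>^2 / <u_j, u_j>.
Coefficients: <v, e_1> = 6/sqrt(5), <v, e_2> = -18/sqrt(180).
Square and sum: Σ |<v, e_j>|^2 = 9.
Compute ||v||^2 = v·v = 18.
Deficit = 18 − 9 = 9 ≥ 0, confirming Bessel's inequality. (The deficit equals ||v − Σ <v,e_j> e_j||^2, the squared distance from v to span{e_j}.)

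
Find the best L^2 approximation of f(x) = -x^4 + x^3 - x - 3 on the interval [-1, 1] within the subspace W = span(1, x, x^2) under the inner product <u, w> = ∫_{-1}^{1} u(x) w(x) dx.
g(x) = -6*x^2/7 - 2*x/5 - 102/35

The best approximation g ∈ W is the orthogonal projection of f onto W. Writing g = a_0 + a_1 x + a_2 x^2, the coefficients solve the normal equations G · a = b where
  G_{ij} = <φ_i, φ_j> and b_i = <f, φ_i>, with φ_0 = 1, φ_1 = x, φ_2 = x^2.
G =
  [2, 0, 2/3]
  [0, 2/3, 0]
  [2/3, 0, 2/5],
b = (-32/5, -4/15, -16/7).
Solving gives a_0 = -102/35, a_1 = -2/5, a_2 = -6/7, so
  g(x) = -6*x^2/7 - 2*x/5 - 102/35.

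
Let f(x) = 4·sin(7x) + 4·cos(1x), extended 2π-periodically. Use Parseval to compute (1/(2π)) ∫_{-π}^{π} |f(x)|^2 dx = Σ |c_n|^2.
Σ |c_n|^2 = 16

Expand |f|^2 and use orthogonality of {sin(nx), cos(mx)} on [-π, π]:
  ∫_{-π}^{π} sin(nx)^2 dx = π, ∫ cos(mx)^2 dx = π, and cross terms integrate to 0.
So ∫_{-π}^{π} f(x)^2 dx = 4^2 · π + 4^2 · π = (16 + 16)π.
Divide by 2π: (16 + 16)/2 = 16.
By Parseval, this equals Σ |c_n|^2.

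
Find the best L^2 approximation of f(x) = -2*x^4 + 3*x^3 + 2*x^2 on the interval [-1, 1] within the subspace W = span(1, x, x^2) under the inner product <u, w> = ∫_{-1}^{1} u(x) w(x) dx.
g(x) = 2*x^2/7 + 9*x/5 + 6/35

The best approximation g ∈ W is the orthogonal projection of f onto W. Writing g = a_0 + a_1 x + a_2 x^2, the coefficients solve the normal equations G · a = b where
  G_{ij} = <φ_i, φ_j> and b_i = <f, φ_i>, with φ_0 = 1, φ_1 = x, φ_2 = x^2.
G =
  [2, 0, 2/3]
  [0, 2/3, 0]
  [2/3, 0, 2/5],
b = (8/15, 6/5, 8/35).
Solving gives a_0 = 6/35, a_1 = 9/5, a_2 = 2/7, so
  g(x) = 2*x^2/7 + 9*x/5 + 6/35.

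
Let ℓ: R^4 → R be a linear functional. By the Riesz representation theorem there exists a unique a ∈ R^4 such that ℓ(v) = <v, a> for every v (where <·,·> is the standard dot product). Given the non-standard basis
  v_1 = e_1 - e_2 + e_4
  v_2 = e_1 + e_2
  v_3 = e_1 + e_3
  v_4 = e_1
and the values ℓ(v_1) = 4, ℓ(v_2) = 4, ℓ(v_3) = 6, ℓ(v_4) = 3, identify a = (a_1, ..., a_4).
a = (3, 1, 3, 2)

Write a = (a_1, ..., a_4) in the standard basis. For each basis vector v_i, ℓ(v_i) = <v_i, a> is a linear equation in the a_j's. Collect the n equations into a matrix system V a = ℓ, where row i of V is v_i (expressed in the standard basis). Since V is invertible (lower-triangular with 1s on the diagonal, up to permutation), solve by back-substitution:
  V =
[[1, -1, 0, 1],
 [1, 1, 0, 0],
 [1, 0, 1, 0],
 [1, 0, 0, 0]]
  V a = (4, 4, 6, 3)
Solving gives a = (3, 1, 3, 2).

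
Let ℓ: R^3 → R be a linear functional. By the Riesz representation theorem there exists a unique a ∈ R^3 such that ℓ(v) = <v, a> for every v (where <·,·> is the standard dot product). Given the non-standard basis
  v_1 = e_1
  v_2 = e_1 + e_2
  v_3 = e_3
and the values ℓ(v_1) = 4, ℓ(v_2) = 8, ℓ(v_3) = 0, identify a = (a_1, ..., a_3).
a = (4, 4, 0)

Write a = (a_1, ..., a_3) in the standard basis. For each basis vector v_i, ℓ(v_i) = <v_i, a> is a linear equation in the a_j's. Collect the n equations into a matrix system V a = ℓ, where row i of V is v_i (expressed in the standard basis). Since V is invertible (lower-triangular with 1s on the diagonal, up to permutation), solve by back-substitution:
  V =
[[1, 0, 0],
 [1, 1, 0],
 [0, 0, 1]]
  V a = (4, 8, 0)
Solving gives a = (4, 4, 0).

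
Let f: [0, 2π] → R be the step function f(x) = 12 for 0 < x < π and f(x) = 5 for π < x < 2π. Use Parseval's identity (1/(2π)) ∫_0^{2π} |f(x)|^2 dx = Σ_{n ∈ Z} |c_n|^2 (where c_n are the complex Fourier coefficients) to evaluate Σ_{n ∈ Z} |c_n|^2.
Σ |c_n|^2 = 169/2

Parseval equates the L^2 energy of f (normalised by 1/(2π)) with the ℓ^2 sum of its Fourier coefficients: (1/(2π)) ∫_0^{2π} |f|^2 = Σ |c_n|^2.
Compute the left side: (1/(2π)) [∫_0^π 12^2 dx + ∫_π^{2π} 5^2 dx] = (1/(2π)) · (144π + 25π) = (144 + 25)/2 = 169/2.
So Σ_{n ∈ Z} |c_n|^2 = 169/2.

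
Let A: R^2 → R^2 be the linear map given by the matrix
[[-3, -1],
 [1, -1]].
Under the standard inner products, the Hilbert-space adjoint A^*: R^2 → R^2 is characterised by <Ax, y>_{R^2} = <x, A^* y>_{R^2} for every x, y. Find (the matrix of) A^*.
A^* = A^T =
[[-3, 1],
 [-1, -1]]

For real matrices with standard dot products, the defining identity <Ax, y> = <x, A^* y> gives (Ax)^T y = x^T (A^*) y, i.e. x^T A^T y = x^T (A^*) y. Since this holds for all x, y, we must have A^* = A^T. Therefore
A^* =
[[-3, 1],
 [-1, -1]].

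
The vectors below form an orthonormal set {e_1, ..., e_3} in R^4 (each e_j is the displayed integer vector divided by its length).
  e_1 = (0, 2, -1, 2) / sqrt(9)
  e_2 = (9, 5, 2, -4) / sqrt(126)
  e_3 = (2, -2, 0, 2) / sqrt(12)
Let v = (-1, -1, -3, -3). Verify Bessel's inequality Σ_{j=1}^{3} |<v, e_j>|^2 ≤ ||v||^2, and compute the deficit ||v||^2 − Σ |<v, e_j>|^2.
Σ |<v, e_j>|^2 = 44/7; ||v||^2 = 20; deficit = 96/7

Write each e_j = u_j / sqrt(<u_j, u_j>) where u_j is the displayed integer vector. Then <v, e_j> = <v, u_j> / sqrt(<u_j, u_j>), so |<v, e_j>|^2 = <v, u_j>^2 / <u_j, u_j>.
Coefficients: <v, e_1> = -5/sqrt(9), <v, e_2> = -8/sqrt(126), <v, e_3> = -6/sqrt(12).
Square and sum: Σ |<v, e_j>|^2 = 44/7.
Compute ||v||^2 = v·v = 20.
Deficit = 20 − 44/7 = 96/7 ≥ 0, confirming Bessel's inequality. (The deficit equals ||v − Σ <v,e_j> e_j||^2, the squared distance from v to span{e_j}.)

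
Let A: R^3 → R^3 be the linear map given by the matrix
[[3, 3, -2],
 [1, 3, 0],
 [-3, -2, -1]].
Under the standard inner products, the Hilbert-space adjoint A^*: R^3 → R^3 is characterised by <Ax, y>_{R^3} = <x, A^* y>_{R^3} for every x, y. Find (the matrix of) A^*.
A^* = A^T =
[[3, 1, -3],
 [3, 3, -2],
 [-2, 0, -1]]

For real matrices with standard dot products, the defining identity <Ax, y> = <x, A^* y> gives (Ax)^T y = x^T (A^*) y, i.e. x^T A^T y = x^T (A^*) y. Since this holds for all x, y, we must have A^* = A^T. Therefore
A^* =
[[3, 1, -3],
 [3, 3, -2],
 [-2, 0, -1]].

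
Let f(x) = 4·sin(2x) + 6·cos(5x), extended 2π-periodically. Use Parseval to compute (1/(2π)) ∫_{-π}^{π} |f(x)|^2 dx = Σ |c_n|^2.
Σ |c_n|^2 = 26

Expand |f|^2 and use orthogonality of {sin(nx), cos(mx)} on [-π, π]:
  ∫_{-π}^{π} sin(nx)^2 dx = π, ∫ cos(mx)^2 dx = π, and cross terms integrate to 0.
So ∫_{-π}^{π} f(x)^2 dx = 4^2 · π + 6^2 · π = (16 + 36)π.
Divide by 2π: (16 + 36)/2 = 26.
By Parseval, this equals Σ |c_n|^2.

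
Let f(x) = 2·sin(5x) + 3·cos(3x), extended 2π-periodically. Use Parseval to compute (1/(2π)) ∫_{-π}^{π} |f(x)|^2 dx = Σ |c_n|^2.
Σ |c_n|^2 = 13/2

Expand |f|^2 and use orthogonality of {sin(nx), cos(mx)} on [-π, π]:
  ∫_{-π}^{π} sin(nx)^2 dx = π, ∫ cos(mx)^2 dx = π, and cross terms integrate to 0.
So ∫_{-π}^{π} f(x)^2 dx = 2^2 · π + 3^2 · π = (4 + 9)π.
Divide by 2π: (4 + 9)/2 = 13/2.
By Parseval, this equals Σ |c_n|^2.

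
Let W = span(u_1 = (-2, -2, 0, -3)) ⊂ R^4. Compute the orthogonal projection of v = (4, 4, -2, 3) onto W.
proj_W(v) = (50/17, 50/17, 0, 75/17)

Set up U = [u_1 | ... | u_1] ∈ R^(4×1). The projector onto W = col(U) is P = U (U^T U)^(-1) U^T.
Compute U^T U =
  [17],
and U^T v = (-25).
Solve U^T U · c = U^T v for the coefficients: c = (-25/17). The projection is proj_W(v) = U c.
Check: (v - proj_W(v)) · u_1 = 0  (should be 0).
Result: proj_W(v) = (50/17, 50/17, 0, 75/17).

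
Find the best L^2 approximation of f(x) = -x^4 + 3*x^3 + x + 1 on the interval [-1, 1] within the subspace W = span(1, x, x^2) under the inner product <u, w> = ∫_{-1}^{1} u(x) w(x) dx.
g(x) = -6*x^2/7 + 14*x/5 + 38/35

The best approximation g ∈ W is the orthogonal projection of f onto W. Writing g = a_0 + a_1 x + a_2 x^2, the coefficients solve the normal equations G · a = b where
  G_{ij} = <φ_i, φ_j> and b_i = <f, φ_i>, with φ_0 = 1, φ_1 = x, φ_2 = x^2.
G =
  [2, 0, 2/3]
  [0, 2/3, 0]
  [2/3, 0, 2/5],
b = (8/5, 28/15, 8/21).
Solving gives a_0 = 38/35, a_1 = 14/5, a_2 = -6/7, so
  g(x) = -6*x^2/7 + 14*x/5 + 38/35.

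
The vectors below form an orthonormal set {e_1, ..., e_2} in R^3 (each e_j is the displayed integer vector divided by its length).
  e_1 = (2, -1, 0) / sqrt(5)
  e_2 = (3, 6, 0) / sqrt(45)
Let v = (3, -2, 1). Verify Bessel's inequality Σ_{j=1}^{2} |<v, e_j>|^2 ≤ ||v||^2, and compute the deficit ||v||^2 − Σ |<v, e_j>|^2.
Σ |<v, e_j>|^2 = 13; ||v||^2 = 14; deficit = 1

Write each e_j = u_j / sqrt(<u_j, u_j>) where u_j is the displayed integer vector. Then <v, e_j> = <v, u_j> / sqrt(<u_j, u_j>), so |<v, e_j>|^2 = <v, u_j>^2 / <u_j, u_j>.
Coefficients: <v, e_1> = 8/sqrt(5), <v, e_2> = -3/sqrt(45).
Square and sum: Σ |<v, e_j>|^2 = 13.
Compute ||v||^2 = v·v = 14.
Deficit = 14 − 13 = 1 ≥ 0, confirming Bessel's inequality. (The deficit equals ||v − Σ <v,e_j> e_j||^2, the squared distance from v to span{e_j}.)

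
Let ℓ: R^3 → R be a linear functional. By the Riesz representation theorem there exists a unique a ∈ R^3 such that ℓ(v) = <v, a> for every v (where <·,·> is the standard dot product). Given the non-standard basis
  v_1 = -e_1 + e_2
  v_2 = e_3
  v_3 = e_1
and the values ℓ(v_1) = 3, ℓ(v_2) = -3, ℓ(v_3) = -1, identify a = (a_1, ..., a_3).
a = (-1, 2, -3)

Write a = (a_1, ..., a_3) in the standard basis. For each basis vector v_i, ℓ(v_i) = <v_i, a> is a linear equation in the a_j's. Collect the n equations into a matrix system V a = ℓ, where row i of V is v_i (expressed in the standard basis). Since V is invertible (lower-triangular with 1s on the diagonal, up to permutation), solve by back-substitution:
  V =
[[-1, 1, 0],
 [0, 0, 1],
 [1, 0, 0]]
  V a = (3, -3, -1)
Solving gives a = (-1, 2, -3).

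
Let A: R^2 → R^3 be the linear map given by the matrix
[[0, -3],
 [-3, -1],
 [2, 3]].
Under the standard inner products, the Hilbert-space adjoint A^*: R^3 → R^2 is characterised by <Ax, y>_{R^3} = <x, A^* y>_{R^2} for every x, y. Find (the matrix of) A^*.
A^* = A^T =
[[0, -3, 2],
 [-3, -1, 3]]

For real matrices with standard dot products, the defining identity <Ax, y> = <x, A^* y> gives (Ax)^T y = x^T (A^*) y, i.e. x^T A^T y = x^T (A^*) y. Since this holds for all x, y, we must have A^* = A^T. Therefore
A^* =
[[0, -3, 2],
 [-3, -1, 3]].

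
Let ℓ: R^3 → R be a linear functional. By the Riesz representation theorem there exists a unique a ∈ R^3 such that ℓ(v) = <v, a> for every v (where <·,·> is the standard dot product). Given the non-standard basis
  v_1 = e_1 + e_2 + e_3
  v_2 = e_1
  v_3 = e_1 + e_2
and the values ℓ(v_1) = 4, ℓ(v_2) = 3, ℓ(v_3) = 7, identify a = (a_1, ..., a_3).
a = (3, 4, -3)

Write a = (a_1, ..., a_3) in the standard basis. For each basis vector v_i, ℓ(v_i) = <v_i, a> is a linear equation in the a_j's. Collect the n equations into a matrix system V a = ℓ, where row i of V is v_i (expressed in the standard basis). Since V is invertible (lower-triangular with 1s on the diagonal, up to permutation), solve by back-substitution:
  V =
[[1, 1, 1],
 [1, 0, 0],
 [1, 1, 0]]
  V a = (4, 3, 7)
Solving gives a = (3, 4, -3).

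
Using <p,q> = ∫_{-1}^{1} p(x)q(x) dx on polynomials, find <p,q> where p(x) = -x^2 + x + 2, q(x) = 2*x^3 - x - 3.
<p,q> = -148/15

Expand the product: p(x)·q(x) = -2*x^5 + 2*x^4 + 5*x^3 + 2*x^2 - 5*x - 6.
∫_{-1}^{1} of each monomial x^k gives [2/(k+1) if k even, 0 if k odd]. Integrating term-by-term (or equivalently evaluating the antiderivative F(x) = -x^6/3 + 2*x^5/5 + 5*x^4/4 + 2*x^3/3 - 5*x^2/2 - 6*x at the endpoints):
  F(1) − F(−1) = -391/60 − (67/20) = -148/15.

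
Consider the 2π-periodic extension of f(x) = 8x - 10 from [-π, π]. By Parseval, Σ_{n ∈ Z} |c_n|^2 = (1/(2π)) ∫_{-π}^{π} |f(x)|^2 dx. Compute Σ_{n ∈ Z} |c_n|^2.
Σ |c_n|^2 = 64π^2/3 + 100

Expand and integrate term by term over [-π, π]:
  ∫ (8x)^2 dx = 64·(2π^3/3); ∫ 2·8·(-10)·x dx = 0 (odd integrand); ∫ (-10)^2 dx = 100·2π.
So (1/(2π)) ∫_{-π}^{π} (8x - 10)^2 dx = 64π^2/3 + 100 = 64π^2/3 + 100.
Parseval ⇒ Σ |c_n|^2 = 64π^2/3 + 100.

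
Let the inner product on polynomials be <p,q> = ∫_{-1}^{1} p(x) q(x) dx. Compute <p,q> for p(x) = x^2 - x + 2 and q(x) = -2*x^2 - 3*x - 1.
<p,q> = -92/15

Expand the product: p(x)·q(x) = -2*x^4 - x^3 - 2*x^2 - 5*x - 2.
∫_{-1}^{1} of each monomial x^k gives [2/(k+1) if k even, 0 if k odd]. Integrating term-by-term (or equivalently evaluating the antiderivative F(x) = -2*x^5/5 - x^4/4 - 2*x^3/3 - 5*x^2/2 - 2*x at the endpoints):
  F(1) − F(−1) = -349/60 − (19/60) = -92/15.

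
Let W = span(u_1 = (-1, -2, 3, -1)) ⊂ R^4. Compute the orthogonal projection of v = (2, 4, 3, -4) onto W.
proj_W(v) = (-1/5, -2/5, 3/5, -1/5)

Set up U = [u_1 | ... | u_1] ∈ R^(4×1). The projector onto W = col(U) is P = U (U^T U)^(-1) U^T.
Compute U^T U =
  [15],
and U^T v = (3).
Solve U^T U · c = U^T v for the coefficients: c = (1/5). The projection is proj_W(v) = U c.
Check: (v - proj_W(v)) · u_1 = 0  (should be 0).
Result: proj_W(v) = (-1/5, -2/5, 3/5, -1/5).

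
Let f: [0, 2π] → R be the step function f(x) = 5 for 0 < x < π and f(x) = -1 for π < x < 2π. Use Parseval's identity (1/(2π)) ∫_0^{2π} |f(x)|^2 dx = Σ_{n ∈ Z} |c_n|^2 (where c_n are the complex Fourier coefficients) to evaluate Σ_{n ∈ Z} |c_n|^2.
Σ |c_n|^2 = 13

Parseval equates the L^2 energy of f (normalised by 1/(2π)) with the ℓ^2 sum of its Fourier coefficients: (1/(2π)) ∫_0^{2π} |f|^2 = Σ |c_n|^2.
Compute the left side: (1/(2π)) [∫_0^π 5^2 dx + ∫_π^{2π} (-1)^2 dx] = (1/(2π)) · (25π + 1π) = (25 + 1)/2 = 13.
So Σ_{n ∈ Z} |c_n|^2 = 13.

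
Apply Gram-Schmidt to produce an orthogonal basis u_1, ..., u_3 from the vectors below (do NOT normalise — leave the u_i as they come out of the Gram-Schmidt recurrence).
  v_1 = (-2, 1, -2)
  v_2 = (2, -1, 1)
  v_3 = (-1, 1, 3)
Orthogonal basis:
  u_1 = (-2, 1, -2)
  u_2 = (4/9, -2/9, -5/9)
  u_3 = (1/5, 2/5, 0)

Apply the Gram-Schmidt recurrence
  u_1 = v_1
  u_i = v_i − Σ_{j<i} ((v_i · u_j) / (u_j · u_j)) · u_j.

Step by step this gives:
  u_1 = (-2, 1, -2)
  u_2 = (4/9, -2/9, -5/9)
  u_3 = (1/5, 2/5, 0)

Orthogonality check:
  u_2 · u_1 = 0 (should be 0)
  u_3 · u_1 = 0 (should be 0)
  u_3 · u_2 = 0 (should be 0)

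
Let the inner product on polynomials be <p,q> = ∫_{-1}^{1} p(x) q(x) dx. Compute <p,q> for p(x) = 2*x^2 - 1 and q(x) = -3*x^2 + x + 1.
<p,q> = -16/15

Expand the product: p(x)·q(x) = -6*x^4 + 2*x^3 + 5*x^2 - x - 1.
∫_{-1}^{1} of each monomial x^k gives [2/(k+1) if k even, 0 if k odd]. Integrating term-by-term (or equivalently evaluating the antiderivative F(x) = -6*x^5/5 + x^4/2 + 5*x^3/3 - x^2/2 - x at the endpoints):
  F(1) − F(−1) = -8/15 − (8/15) = -16/15.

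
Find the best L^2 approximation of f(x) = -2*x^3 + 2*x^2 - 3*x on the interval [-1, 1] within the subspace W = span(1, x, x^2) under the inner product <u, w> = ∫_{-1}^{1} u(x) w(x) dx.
g(x) = 2*x^2 - 21*x/5

The best approximation g ∈ W is the orthogonal projection of f onto W. Writing g = a_0 + a_1 x + a_2 x^2, the coefficients solve the normal equations G · a = b where
  G_{ij} = <φ_i, φ_j> and b_i = <f, φ_i>, with φ_0 = 1, φ_1 = x, φ_2 = x^2.
G =
  [2, 0, 2/3]
  [0, 2/3, 0]
  [2/3, 0, 2/5],
b = (4/3, -14/5, 4/5).
Solving gives a_0 = 0, a_1 = -21/5, a_2 = 2, so
  g(x) = 2*x^2 - 21*x/5.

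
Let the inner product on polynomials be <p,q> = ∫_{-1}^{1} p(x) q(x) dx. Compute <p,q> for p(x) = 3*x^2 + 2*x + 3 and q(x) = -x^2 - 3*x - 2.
<p,q> = -116/5

Expand the product: p(x)·q(x) = -3*x^4 - 11*x^3 - 15*x^2 - 13*x - 6.
∫_{-1}^{1} of each monomial x^k gives [2/(k+1) if k even, 0 if k odd]. Integrating term-by-term (or equivalently evaluating the antiderivative F(x) = -3*x^5/5 - 11*x^4/4 - 5*x^3 - 13*x^2/2 - 6*x at the endpoints):
  F(1) − F(−1) = -417/20 − (47/20) = -116/5.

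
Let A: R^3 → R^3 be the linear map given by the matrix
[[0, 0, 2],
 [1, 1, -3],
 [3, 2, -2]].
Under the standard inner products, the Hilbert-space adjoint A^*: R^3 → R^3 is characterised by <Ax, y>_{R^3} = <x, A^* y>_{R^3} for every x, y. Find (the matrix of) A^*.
A^* = A^T =
[[0, 1, 3],
 [0, 1, 2],
 [2, -3, -2]]

For real matrices with standard dot products, the defining identity <Ax, y> = <x, A^* y> gives (Ax)^T y = x^T (A^*) y, i.e. x^T A^T y = x^T (A^*) y. Since this holds for all x, y, we must have A^* = A^T. Therefore
A^* =
[[0, 1, 3],
 [0, 1, 2],
 [2, -3, -2]].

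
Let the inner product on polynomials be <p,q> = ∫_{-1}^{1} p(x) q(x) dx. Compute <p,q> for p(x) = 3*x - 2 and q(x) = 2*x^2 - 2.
<p,q> = 16/3

Expand the product: p(x)·q(x) = 6*x^3 - 4*x^2 - 6*x + 4.
∫_{-1}^{1} of each monomial x^k gives [2/(k+1) if k even, 0 if k odd]. Integrating term-by-term (or equivalently evaluating the antiderivative F(x) = 3*x^4/2 - 4*x^3/3 - 3*x^2 + 4*x at the endpoints):
  F(1) − F(−1) = 7/6 − (-25/6) = 16/3.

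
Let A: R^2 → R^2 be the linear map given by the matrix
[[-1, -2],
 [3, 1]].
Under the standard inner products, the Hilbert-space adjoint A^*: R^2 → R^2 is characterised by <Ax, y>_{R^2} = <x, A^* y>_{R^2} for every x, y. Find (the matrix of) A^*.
A^* = A^T =
[[-1, 3],
 [-2, 1]]

For real matrices with standard dot products, the defining identity <Ax, y> = <x, A^* y> gives (Ax)^T y = x^T (A^*) y, i.e. x^T A^T y = x^T (A^*) y. Since this holds for all x, y, we must have A^* = A^T. Therefore
A^* =
[[-1, 3],
 [-2, 1]].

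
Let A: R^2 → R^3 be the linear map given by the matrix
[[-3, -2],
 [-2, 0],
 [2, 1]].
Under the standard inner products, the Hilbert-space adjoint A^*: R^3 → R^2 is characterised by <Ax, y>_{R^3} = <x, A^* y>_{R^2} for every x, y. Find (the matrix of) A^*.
A^* = A^T =
[[-3, -2, 2],
 [-2, 0, 1]]

For real matrices with standard dot products, the defining identity <Ax, y> = <x, A^* y> gives (Ax)^T y = x^T (A^*) y, i.e. x^T A^T y = x^T (A^*) y. Since this holds for all x, y, we must have A^* = A^T. Therefore
A^* =
[[-3, -2, 2],
 [-2, 0, 1]].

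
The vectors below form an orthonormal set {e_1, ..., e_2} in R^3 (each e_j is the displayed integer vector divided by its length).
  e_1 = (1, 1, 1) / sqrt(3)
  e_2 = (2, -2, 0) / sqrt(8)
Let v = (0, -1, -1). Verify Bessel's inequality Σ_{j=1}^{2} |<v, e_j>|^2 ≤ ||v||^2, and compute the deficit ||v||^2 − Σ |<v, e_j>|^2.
Σ |<v, e_j>|^2 = 11/6; ||v||^2 = 2; deficit = 1/6

Write each e_j = u_j / sqrt(<u_j, u_j>) where u_j is the displayed integer vector. Then <v, e_j> = <v, u_j> / sqrt(<u_j, u_j>), so |<v, e_j>|^2 = <v, u_j>^2 / <u_j, u_j>.
Coefficients: <v, e_1> = -2/sqrt(3), <v, e_2> = 2/sqrt(8).
Square and sum: Σ |<v, e_j>|^2 = 11/6.
Compute ||v||^2 = v·v = 2.
Deficit = 2 − 11/6 = 1/6 ≥ 0, confirming Bessel's inequality. (The deficit equals ||v − Σ <v,e_j> e_j||^2, the squared distance from v to span{e_j}.)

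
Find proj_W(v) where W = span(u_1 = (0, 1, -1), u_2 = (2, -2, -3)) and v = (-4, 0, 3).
proj_W(v) = (-62/33, 28/33, 127/33)

Set up U = [u_1 | ... | u_2] ∈ R^(3×2). The projector onto W = col(U) is P = U (U^T U)^(-1) U^T.
Compute U^T U =
  [2, 1]
  [1, 17],
and U^T v = (-3, -17).
Solve U^T U · c = U^T v for the coefficients: c = (-34/33, -31/33). The projection is proj_W(v) = U c.
Check: (v - proj_W(v)) · u_1 = 0  (should be 0).
Check: (v - proj_W(v)) · u_2 = 0  (should be 0).
Result: proj_W(v) = (-62/33, 28/33, 127/33).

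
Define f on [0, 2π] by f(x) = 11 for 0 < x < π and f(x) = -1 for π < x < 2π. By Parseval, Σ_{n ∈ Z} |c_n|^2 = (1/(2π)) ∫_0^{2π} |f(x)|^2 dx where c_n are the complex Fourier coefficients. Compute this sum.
Σ |c_n|^2 = 61

Parseval equates the L^2 energy of f (normalised by 1/(2π)) with the ℓ^2 sum of its Fourier coefficients: (1/(2π)) ∫_0^{2π} |f|^2 = Σ |c_n|^2.
Compute the left side: (1/(2π)) [∫_0^π 11^2 dx + ∫_π^{2π} (-1)^2 dx] = (1/(2π)) · (121π + 1π) = (121 + 1)/2 = 61.
So Σ_{n ∈ Z} |c_n|^2 = 61.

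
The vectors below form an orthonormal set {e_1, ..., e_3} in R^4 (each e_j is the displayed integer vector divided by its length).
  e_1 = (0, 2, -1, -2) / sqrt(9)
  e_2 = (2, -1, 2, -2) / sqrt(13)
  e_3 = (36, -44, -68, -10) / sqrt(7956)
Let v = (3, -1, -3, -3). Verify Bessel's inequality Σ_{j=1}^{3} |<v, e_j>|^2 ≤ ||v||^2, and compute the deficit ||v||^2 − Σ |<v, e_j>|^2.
Σ |<v, e_j>|^2 = 475/17; ||v||^2 = 28; deficit = 1/17

Write each e_j = u_j / sqrt(<u_j, u_j>) where u_j is the displayed integer vector. Then <v, e_j> = <v, u_j> / sqrt(<u_j, u_j>), so |<v, e_j>|^2 = <v, u_j>^2 / <u_j, u_j>.
Coefficients: <v, e_1> = 7/sqrt(9), <v, e_2> = 7/sqrt(13), <v, e_3> = 386/sqrt(7956).
Square and sum: Σ |<v, e_j>|^2 = 475/17.
Compute ||v||^2 = v·v = 28.
Deficit = 28 − 475/17 = 1/17 ≥ 0, confirming Bessel's inequality. (The deficit equals ||v − Σ <v,e_j> e_j||^2, the squared distance from v to span{e_j}.)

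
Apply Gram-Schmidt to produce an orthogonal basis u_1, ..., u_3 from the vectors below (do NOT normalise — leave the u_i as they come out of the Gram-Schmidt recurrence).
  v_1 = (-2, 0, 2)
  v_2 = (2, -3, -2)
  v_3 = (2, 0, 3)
Orthogonal basis:
  u_1 = (-2, 0, 2)
  u_2 = (0, -3, 0)
  u_3 = (5/2, 0, 5/2)

Apply the Gram-Schmidt recurrence
  u_1 = v_1
  u_i = v_i − Σ_{j<i} ((v_i · u_j) / (u_j · u_j)) · u_j.

Step by step this gives:
  u_1 = (-2, 0, 2)
  u_2 = (0, -3, 0)
  u_3 = (5/2, 0, 5/2)

Orthogonality check:
  u_2 · u_1 = 0 (should be 0)
  u_3 · u_1 = 0 (should be 0)
  u_3 · u_2 = 0 (should be 0)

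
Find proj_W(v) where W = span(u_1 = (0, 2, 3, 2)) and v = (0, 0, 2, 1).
proj_W(v) = (0, 16/17, 24/17, 16/17)

Set up U = [u_1 | ... | u_1] ∈ R^(4×1). The projector onto W = col(U) is P = U (U^T U)^(-1) U^T.
Compute U^T U =
  [17],
and U^T v = (8).
Solve U^T U · c = U^T v for the coefficients: c = (8/17). The projection is proj_W(v) = U c.
Check: (v - proj_W(v)) · u_1 = 0  (should be 0).
Result: proj_W(v) = (0, 16/17, 24/17, 16/17).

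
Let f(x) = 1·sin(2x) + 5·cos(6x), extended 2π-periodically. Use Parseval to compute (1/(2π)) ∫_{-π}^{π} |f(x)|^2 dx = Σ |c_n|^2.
Σ |c_n|^2 = 13

Expand |f|^2 and use orthogonality of {sin(nx), cos(mx)} on [-π, π]:
  ∫_{-π}^{π} sin(nx)^2 dx = π, ∫ cos(mx)^2 dx = π, and cross terms integrate to 0.
So ∫_{-π}^{π} f(x)^2 dx = 1^2 · π + 5^2 · π = (1 + 25)π.
Divide by 2π: (1 + 25)/2 = 13.
By Parseval, this equals Σ |c_n|^2.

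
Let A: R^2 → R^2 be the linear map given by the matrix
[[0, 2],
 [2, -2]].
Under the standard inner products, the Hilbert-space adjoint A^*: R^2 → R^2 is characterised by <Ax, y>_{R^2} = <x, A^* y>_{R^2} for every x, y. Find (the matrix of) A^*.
A^* = A^T =
[[0, 2],
 [2, -2]]

For real matrices with standard dot products, the defining identity <Ax, y> = <x, A^* y> gives (Ax)^T y = x^T (A^*) y, i.e. x^T A^T y = x^T (A^*) y. Since this holds for all x, y, we must have A^* = A^T. Therefore
A^* =
[[0, 2],
 [2, -2]].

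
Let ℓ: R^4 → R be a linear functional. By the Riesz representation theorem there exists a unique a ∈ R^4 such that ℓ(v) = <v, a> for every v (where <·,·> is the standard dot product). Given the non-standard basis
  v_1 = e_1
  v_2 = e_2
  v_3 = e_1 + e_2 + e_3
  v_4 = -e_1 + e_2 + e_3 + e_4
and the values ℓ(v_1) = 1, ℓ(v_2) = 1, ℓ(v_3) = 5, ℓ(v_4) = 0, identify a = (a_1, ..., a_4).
a = (1, 1, 3, -3)

Write a = (a_1, ..., a_4) in the standard basis. For each basis vector v_i, ℓ(v_i) = <v_i, a> is a linear equation in the a_j's. Collect the n equations into a matrix system V a = ℓ, where row i of V is v_i (expressed in the standard basis). Since V is invertible (lower-triangular with 1s on the diagonal, up to permutation), solve by back-substitution:
  V =
[[1, 0, 0, 0],
 [0, 1, 0, 0],
 [1, 1, 1, 0],
 [-1, 1, 1, 1]]
  V a = (1, 1, 5, 0)
Solving gives a = (1, 1, 3, -3).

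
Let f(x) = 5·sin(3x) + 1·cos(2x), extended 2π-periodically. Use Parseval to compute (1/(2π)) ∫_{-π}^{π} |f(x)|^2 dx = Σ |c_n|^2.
Σ |c_n|^2 = 13

Expand |f|^2 and use orthogonality of {sin(nx), cos(mx)} on [-π, π]:
  ∫_{-π}^{π} sin(nx)^2 dx = π, ∫ cos(mx)^2 dx = π, and cross terms integrate to 0.
So ∫_{-π}^{π} f(x)^2 dx = 5^2 · π + 1^2 · π = (25 + 1)π.
Divide by 2π: (25 + 1)/2 = 13.
By Parseval, this equals Σ |c_n|^2.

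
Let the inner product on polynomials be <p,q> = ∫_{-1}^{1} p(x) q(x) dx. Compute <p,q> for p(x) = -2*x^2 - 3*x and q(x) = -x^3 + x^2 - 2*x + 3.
<p,q> = 2/5

Expand the product: p(x)·q(x) = 2*x^5 + x^4 + x^3 - 9*x.
∫_{-1}^{1} of each monomial x^k gives [2/(k+1) if k even, 0 if k odd]. Integrating term-by-term (or equivalently evaluating the antiderivative F(x) = x^6/3 + x^5/5 + x^4/4 - 9*x^2/2 at the endpoints):
  F(1) − F(−1) = -223/60 − (-247/60) = 2/5.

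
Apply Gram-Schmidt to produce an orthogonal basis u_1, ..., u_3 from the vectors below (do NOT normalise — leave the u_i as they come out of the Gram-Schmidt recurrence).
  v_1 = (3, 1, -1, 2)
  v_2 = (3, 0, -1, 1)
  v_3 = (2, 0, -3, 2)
Orthogonal basis:
  u_1 = (3, 1, -1, 2)
  u_2 = (3/5, -4/5, -1/5, -3/5)
  u_3 = (-6/7, -11/21, -43/21, 11/21)

Apply the Gram-Schmidt recurrence
  u_1 = v_1
  u_i = v_i − Σ_{j<i} ((v_i · u_j) / (u_j · u_j)) · u_j.

Step by step this gives:
  u_1 = (3, 1, -1, 2)
  u_2 = (3/5, -4/5, -1/5, -3/5)
  u_3 = (-6/7, -11/21, -43/21, 11/21)

Orthogonality check:
  u_2 · u_1 = 0 (should be 0)
  u_3 · u_1 = 0 (should be 0)
  u_3 · u_2 = 0 (should be 0)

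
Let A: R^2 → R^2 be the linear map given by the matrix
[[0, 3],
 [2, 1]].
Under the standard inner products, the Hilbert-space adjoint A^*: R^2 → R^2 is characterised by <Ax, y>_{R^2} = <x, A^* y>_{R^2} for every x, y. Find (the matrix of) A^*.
A^* = A^T =
[[0, 2],
 [3, 1]]

For real matrices with standard dot products, the defining identity <Ax, y> = <x, A^* y> gives (Ax)^T y = x^T (A^*) y, i.e. x^T A^T y = x^T (A^*) y. Since this holds for all x, y, we must have A^* = A^T. Therefore
A^* =
[[0, 2],
 [3, 1]].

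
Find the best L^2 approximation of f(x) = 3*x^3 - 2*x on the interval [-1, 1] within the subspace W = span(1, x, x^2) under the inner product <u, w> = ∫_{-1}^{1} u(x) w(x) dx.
g(x) = -x/5

The best approximation g ∈ W is the orthogonal projection of f onto W. Writing g = a_0 + a_1 x + a_2 x^2, the coefficients solve the normal equations G · a = b where
  G_{ij} = <φ_i, φ_j> and b_i = <f, φ_i>, with φ_0 = 1, φ_1 = x, φ_2 = x^2.
G =
  [2, 0, 2/3]
  [0, 2/3, 0]
  [2/3, 0, 2/5],
b = (0, -2/15, 0).
Solving gives a_0 = 0, a_1 = -1/5, a_2 = 0, so
  g(x) = -x/5.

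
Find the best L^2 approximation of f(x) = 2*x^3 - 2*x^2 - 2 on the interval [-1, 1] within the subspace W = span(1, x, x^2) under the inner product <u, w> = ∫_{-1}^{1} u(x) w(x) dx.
g(x) = -2*x^2 + 6*x/5 - 2

The best approximation g ∈ W is the orthogonal projection of f onto W. Writing g = a_0 + a_1 x + a_2 x^2, the coefficients solve the normal equations G · a = b where
  G_{ij} = <φ_i, φ_j> and b_i = <f, φ_i>, with φ_0 = 1, φ_1 = x, φ_2 = x^2.
G =
  [2, 0, 2/3]
  [0, 2/3, 0]
  [2/3, 0, 2/5],
b = (-16/3, 4/5, -32/15).
Solving gives a_0 = -2, a_1 = 6/5, a_2 = -2, so
  g(x) = -2*x^2 + 6*x/5 - 2.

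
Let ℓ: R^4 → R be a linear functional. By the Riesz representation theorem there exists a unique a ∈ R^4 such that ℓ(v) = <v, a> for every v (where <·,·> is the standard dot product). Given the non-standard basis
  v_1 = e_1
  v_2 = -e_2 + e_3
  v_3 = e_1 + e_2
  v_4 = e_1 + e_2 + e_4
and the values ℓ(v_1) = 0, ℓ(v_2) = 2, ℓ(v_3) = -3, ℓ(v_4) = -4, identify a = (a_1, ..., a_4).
a = (0, -3, -1, -1)

Write a = (a_1, ..., a_4) in the standard basis. For each basis vector v_i, ℓ(v_i) = <v_i, a> is a linear equation in the a_j's. Collect the n equations into a matrix system V a = ℓ, where row i of V is v_i (expressed in the standard basis). Since V is invertible (lower-triangular with 1s on the diagonal, up to permutation), solve by back-substitution:
  V =
[[1, 0, 0, 0],
 [0, -1, 1, 0],
 [1, 1, 0, 0],
 [1, 1, 0, 1]]
  V a = (0, 2, -3, -4)
Solving gives a = (0, -3, -1, -1).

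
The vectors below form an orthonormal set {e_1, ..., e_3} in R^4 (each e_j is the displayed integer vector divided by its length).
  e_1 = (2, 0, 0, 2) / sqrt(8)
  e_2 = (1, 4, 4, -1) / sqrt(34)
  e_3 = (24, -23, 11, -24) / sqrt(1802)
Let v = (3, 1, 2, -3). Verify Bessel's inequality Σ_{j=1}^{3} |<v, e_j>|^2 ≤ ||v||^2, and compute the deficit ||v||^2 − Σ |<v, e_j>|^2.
Σ |<v, e_j>|^2 = 2213/106; ||v||^2 = 23; deficit = 225/106

Write each e_j = u_j / sqrt(<u_j, u_j>) where u_j is the displayed integer vector. Then <v, e_j> = <v, u_j> / sqrt(<u_j, u_j>), so |<v, e_j>|^2 = <v, u_j>^2 / <u_j, u_j>.
Coefficients: <v, e_1> = 0/sqrt(8), <v, e_2> = 18/sqrt(34), <v, e_3> = 143/sqrt(1802).
Square and sum: Σ |<v, e_j>|^2 = 2213/106.
Compute ||v||^2 = v·v = 23.
Deficit = 23 − 2213/106 = 225/106 ≥ 0, confirming Bessel's inequality. (The deficit equals ||v − Σ <v,e_j> e_j||^2, the squared distance from v to span{e_j}.)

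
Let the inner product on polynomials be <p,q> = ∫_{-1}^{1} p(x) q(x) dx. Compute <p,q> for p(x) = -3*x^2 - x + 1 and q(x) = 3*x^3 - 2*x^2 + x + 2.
<p,q> = -4/5

Expand the product: p(x)·q(x) = -9*x^5 + 3*x^4 + 2*x^3 - 9*x^2 - x + 2.
∫_{-1}^{1} of each monomial x^k gives [2/(k+1) if k even, 0 if k odd]. Integrating term-by-term (or equivalently evaluating the antiderivative F(x) = -3*x^6/2 + 3*x^5/5 + x^4/2 - 3*x^3 - x^2/2 + 2*x at the endpoints):
  F(1) − F(−1) = -19/10 − (-11/10) = -4/5.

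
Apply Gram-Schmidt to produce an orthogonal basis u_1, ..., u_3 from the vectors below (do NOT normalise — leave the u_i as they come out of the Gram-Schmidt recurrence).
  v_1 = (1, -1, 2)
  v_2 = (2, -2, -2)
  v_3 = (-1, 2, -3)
Orthogonal basis:
  u_1 = (1, -1, 2)
  u_2 = (2, -2, -2)
  u_3 = (1/2, 1/2, 0)

Apply the Gram-Schmidt recurrence
  u_1 = v_1
  u_i = v_i − Σ_{j<i} ((v_i · u_j) / (u_j · u_j)) · u_j.

Step by step this gives:
  u_1 = (1, -1, 2)
  u_2 = (2, -2, -2)
  u_3 = (1/2, 1/2, 0)

Orthogonality check:
  u_2 · u_1 = 0 (should be 0)
  u_3 · u_1 = 0 (should be 0)
  u_3 · u_2 = 0 (should be 0)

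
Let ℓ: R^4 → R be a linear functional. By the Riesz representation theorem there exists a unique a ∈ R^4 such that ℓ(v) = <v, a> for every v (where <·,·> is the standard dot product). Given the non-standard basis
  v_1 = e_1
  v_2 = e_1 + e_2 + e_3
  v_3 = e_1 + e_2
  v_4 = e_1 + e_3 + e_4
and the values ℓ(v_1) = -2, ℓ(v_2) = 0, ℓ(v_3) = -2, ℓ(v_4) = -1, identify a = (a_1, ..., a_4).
a = (-2, 0, 2, -1)

Write a = (a_1, ..., a_4) in the standard basis. For each basis vector v_i, ℓ(v_i) = <v_i, a> is a linear equation in the a_j's. Collect the n equations into a matrix system V a = ℓ, where row i of V is v_i (expressed in the standard basis). Since V is invertible (lower-triangular with 1s on the diagonal, up to permutation), solve by back-substitution:
  V =
[[1, 0, 0, 0],
 [1, 1, 1, 0],
 [1, 1, 0, 0],
 [1, 0, 1, 1]]
  V a = (-2, 0, -2, -1)
Solving gives a = (-2, 0, 2, -1).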